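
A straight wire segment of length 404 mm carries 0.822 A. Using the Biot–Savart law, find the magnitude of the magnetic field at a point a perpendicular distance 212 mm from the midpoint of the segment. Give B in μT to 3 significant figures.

For a finite straight segment, B = (μ₀I/4πd)(sinθ₁ + sinθ₂), where θ₁, θ₂ are the angles from the perpendicular to each end.
The perpendicular from the point meets the wire at its midpoint, so each end is L/2 = 0.202 m away along the wire.
sinθ₁ = 0.202/√(0.202²+0.212²) = 0.6898; sinθ₂ = 0.202/√(0.202²+0.212²) = 0.6898.
B = (4π×10⁻⁷ × 0.822) / (4π × 0.212) × (0.6898 + 0.6898) = 5.35×10⁻⁷ T.

B ≈ 0.535 μT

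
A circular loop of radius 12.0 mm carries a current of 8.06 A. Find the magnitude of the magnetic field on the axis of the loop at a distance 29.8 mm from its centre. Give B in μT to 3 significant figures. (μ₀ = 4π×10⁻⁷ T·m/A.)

B ≈ 22.0 μT

On the axis of a circular loop, B = μ₀IR² / [2(R²+z²)^(3/2)].
R² + z² = (0.012)² + (0.0298)² = 0.001032 m², and (R²+z²)^(3/2) = 3.32×10⁻⁵ m³.
B = (4π×10⁻⁷ × 8.06 × 0.000144) / (2 × 3.32×10⁻⁵) = 2.20×10⁻⁵ T.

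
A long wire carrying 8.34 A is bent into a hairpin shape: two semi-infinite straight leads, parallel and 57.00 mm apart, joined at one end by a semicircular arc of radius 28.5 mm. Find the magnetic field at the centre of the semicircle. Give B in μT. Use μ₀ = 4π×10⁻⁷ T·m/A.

The semicircular arc contributes B_arc = μ₀I·π/(4πR) = μ₀I/(4R) = 9.19×10⁻⁵ T.
Each semi-infinite lead is at perpendicular distance R = 0.0285 m from the centre, with the perpendicular foot at its near end, so it contributes μ₀I/(4πR); both point the same way, together 5.85×10⁻⁵ T.
Arc and leads all point the same direction: B = 9.19×10⁻⁵ + 5.85×10⁻⁵ = 1.50×10⁻⁴ T.

B ≈ 150 μT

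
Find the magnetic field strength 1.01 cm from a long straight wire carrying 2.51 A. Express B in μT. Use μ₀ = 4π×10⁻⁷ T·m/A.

For an infinitely long straight wire, B = μ₀I/(2πd).
B = (4π×10⁻⁷ × 2.51) / (2π × 0.0101) = 4.97×10⁻⁵ T.

B ≈ 49.7 μT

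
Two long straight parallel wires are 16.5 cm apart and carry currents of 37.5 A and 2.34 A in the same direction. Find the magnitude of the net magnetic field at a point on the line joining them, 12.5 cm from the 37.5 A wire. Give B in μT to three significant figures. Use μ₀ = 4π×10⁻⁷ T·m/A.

Each long wire gives B = μ₀I/(2πd). Distances are d₁ = 0.125 m and d₂ = 0.04 m.
B₁ = 6.00×10⁻⁵ T, B₂ = 1.17×10⁻⁵ T.
Between parallel currents the two contributions point in opposite directions, so they subtract. B = |B₁ − B₂| = |6.00×10⁻⁵ − 1.17×10⁻⁵| = 4.83×10⁻⁵ T.

B ≈ 48.3 μT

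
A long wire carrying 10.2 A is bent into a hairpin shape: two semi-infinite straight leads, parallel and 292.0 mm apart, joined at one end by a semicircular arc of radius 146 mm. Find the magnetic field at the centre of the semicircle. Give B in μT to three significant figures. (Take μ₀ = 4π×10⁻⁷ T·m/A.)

B ≈ 35.9 μT

The semicircular arc contributes B_arc = μ₀I·π/(4πR) = μ₀I/(4R) = 2.19×10⁻⁵ T.
Each semi-infinite lead is at perpendicular distance R = 0.146 m from the centre, with the perpendicular foot at its near end, so it contributes μ₀I/(4πR); both point the same way, together 1.40×10⁻⁵ T.
Arc and leads all point the same direction: B = 2.19×10⁻⁵ + 1.40×10⁻⁵ = 3.59×10⁻⁵ T.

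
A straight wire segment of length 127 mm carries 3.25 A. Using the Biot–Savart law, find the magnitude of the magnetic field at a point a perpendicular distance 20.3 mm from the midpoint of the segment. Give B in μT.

For a finite straight segment, B = (μ₀I/4πd)(sinθ₁ + sinθ₂), where θ₁, θ₂ are the angles from the perpendicular to each end.
The perpendicular from the point meets the wire at its midpoint, so each end is L/2 = 0.0635 m away along the wire.
sinθ₁ = 0.0635/√(0.0635²+0.0203²) = 0.9525; sinθ₂ = 0.0635/√(0.0635²+0.0203²) = 0.9525.
B = (4π×10⁻⁷ × 3.25) / (4π × 0.0203) × (0.9525 + 0.9525) = 3.05×10⁻⁵ T.

B ≈ 30.5 μT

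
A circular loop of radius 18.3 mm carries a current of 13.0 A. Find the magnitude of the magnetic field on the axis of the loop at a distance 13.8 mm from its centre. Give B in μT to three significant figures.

B ≈ 227 μT

On the axis of a circular loop, B = μ₀IR² / [2(R²+z²)^(3/2)].
R² + z² = (0.0183)² + (0.0138)² = 0.0005253 m², and (R²+z²)^(3/2) = 1.20×10⁻⁵ m³.
B = (4π×10⁻⁷ × 13.0 × 0.0003349) / (2 × 1.20×10⁻⁵) = 2.27×10⁻⁴ T.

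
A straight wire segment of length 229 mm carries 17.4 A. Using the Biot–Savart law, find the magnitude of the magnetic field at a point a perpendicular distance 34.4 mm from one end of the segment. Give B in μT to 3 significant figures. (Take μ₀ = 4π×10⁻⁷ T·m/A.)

B ≈ 50.0 μT

For a finite straight segment, B = (μ₀I/4πd)(sinθ₁ + sinθ₂), where θ₁, θ₂ are the angles from the perpendicular to each end.
The perpendicular foot is at one end, so the two end-offsets along the wire are 0 and L = 0.229 m.
sinθ₁ = 0/√(0²+0.0344²) = 0.0000; sinθ₂ = 0.229/√(0.229²+0.0344²) = 0.9889.
B = (4π×10⁻⁷ × 17.4) / (4π × 0.0344) × (0.0000 + 0.9889) = 5.00×10⁻⁵ T.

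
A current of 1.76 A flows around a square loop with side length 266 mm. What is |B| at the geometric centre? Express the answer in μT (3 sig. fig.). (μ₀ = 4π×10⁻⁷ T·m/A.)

Each side is a finite straight segment at perpendicular distance d = a/(2 tan(π/4)) = 0.133 m from the centre, with end-angles ±π/4.
One side contributes B₁ = (μ₀I/4πd)·2 sin(π/4) = 1.87×10⁻⁶ T.
All 4 sides add in the same direction: B = 4 × 1.87×10⁻⁶ = 7.49×10⁻⁶ T.

B ≈ 7.49 μT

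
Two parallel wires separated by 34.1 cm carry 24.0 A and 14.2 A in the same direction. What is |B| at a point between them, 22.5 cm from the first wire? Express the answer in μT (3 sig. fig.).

Each long wire gives B = μ₀I/(2πd). Distances are d₁ = 0.225 m and d₂ = 0.116 m.
B₁ = 2.13×10⁻⁵ T, B₂ = 2.45×10⁻⁵ T.
Between parallel currents the two contributions point in opposite directions, so they subtract. B = |B₁ − B₂| = |2.13×10⁻⁵ − 2.45×10⁻⁵| = 3.15×10⁻⁶ T.

B ≈ 3.15 μT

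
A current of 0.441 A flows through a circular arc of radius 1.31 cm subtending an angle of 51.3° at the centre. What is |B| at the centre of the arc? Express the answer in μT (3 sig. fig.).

The Biot–Savart field of a circular arc at its centre is B = μ₀Iφ/(4πR), with φ = 0.8954 rad.
B = (4π×10⁻⁷ × 0.441 × 0.8954) / (4π × 0.0131) = 3.01×10⁻⁶ T.

B ≈ 3.01 μT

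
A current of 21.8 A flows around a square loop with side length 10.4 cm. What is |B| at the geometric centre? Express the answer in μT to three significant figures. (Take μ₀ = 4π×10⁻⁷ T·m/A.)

Each side is a finite straight segment at perpendicular distance d = a/(2 tan(π/4)) = 0.052 m from the centre, with end-angles ±π/4.
One side contributes B₁ = (μ₀I/4πd)·2 sin(π/4) = 5.93×10⁻⁵ T.
All 4 sides add in the same direction: B = 4 × 5.93×10⁻⁵ = 2.37×10⁻⁴ T.

B ≈ 237 μT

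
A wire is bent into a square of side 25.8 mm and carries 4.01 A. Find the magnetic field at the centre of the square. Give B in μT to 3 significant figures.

Each side is a finite straight segment at perpendicular distance d = a/(2 tan(π/4)) = 0.0129 m from the centre, with end-angles ±π/4.
One side contributes B₁ = (μ₀I/4πd)·2 sin(π/4) = 4.40×10⁻⁵ T.
All 4 sides add in the same direction: B = 4 × 4.40×10⁻⁵ = 1.76×10⁻⁴ T.

B ≈ 176 μT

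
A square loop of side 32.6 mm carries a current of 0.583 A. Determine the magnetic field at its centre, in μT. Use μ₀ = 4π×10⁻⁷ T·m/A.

Each side is a finite straight segment at perpendicular distance d = a/(2 tan(π/4)) = 0.0163 m from the centre, with end-angles ±π/4.
One side contributes B₁ = (μ₀I/4πd)·2 sin(π/4) = 5.06×10⁻⁶ T.
All 4 sides add in the same direction: B = 4 × 5.06×10⁻⁶ = 2.02×10⁻⁵ T.

B ≈ 20.2 μT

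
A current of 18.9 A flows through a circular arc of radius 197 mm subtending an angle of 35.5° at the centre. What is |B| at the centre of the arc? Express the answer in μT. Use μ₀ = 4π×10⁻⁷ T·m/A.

The Biot–Savart field of a circular arc at its centre is B = μ₀Iφ/(4πR), with φ = 0.6196 rad.
B = (4π×10⁻⁷ × 18.9 × 0.6196) / (4π × 0.197) = 5.94×10⁻⁶ T.

B ≈ 5.94 μT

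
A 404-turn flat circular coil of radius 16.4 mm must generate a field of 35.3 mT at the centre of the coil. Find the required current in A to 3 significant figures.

For an N-turn coil, B = Nμ₀I/(2R) with R = 0.0164 m, so I = 2RB/(Nμ₀) = 2 × 0.0164 × 3.53×10⁻² / (404 × 4π×10⁻⁷) = 2.28 A.

I ≈ 2.28 A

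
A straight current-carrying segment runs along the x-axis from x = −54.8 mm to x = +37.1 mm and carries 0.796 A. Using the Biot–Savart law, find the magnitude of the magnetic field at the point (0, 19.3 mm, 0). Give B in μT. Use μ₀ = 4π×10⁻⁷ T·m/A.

B ≈ 7.55 μT

For a finite straight segment, B = (μ₀I/4πd)(sinθ₁ + sinθ₂), where θ₁, θ₂ are the angles from the perpendicular to each end.
The perpendicular distance is d = 0.0193 m; the end-offsets along the wire are a = 0.0548 m and b = 0.0371 m.
sinθ₁ = 0.0548/√(0.0548²+0.0193²) = 0.9432; sinθ₂ = 0.0371/√(0.0371²+0.0193²) = 0.8871.
B = (4π×10⁻⁷ × 0.796) / (4π × 0.0193) × (0.9432 + 0.8871) = 7.55×10⁻⁶ T.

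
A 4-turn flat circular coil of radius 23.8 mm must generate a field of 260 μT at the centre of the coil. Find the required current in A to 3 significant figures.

I ≈ 2.46 A

For an N-turn coil, B = Nμ₀I/(2R) with R = 0.0238 m, so I = 2RB/(Nμ₀) = 2 × 0.0238 × 2.60×10⁻⁴ / (4 × 4π×10⁻⁷) = 2.46 A.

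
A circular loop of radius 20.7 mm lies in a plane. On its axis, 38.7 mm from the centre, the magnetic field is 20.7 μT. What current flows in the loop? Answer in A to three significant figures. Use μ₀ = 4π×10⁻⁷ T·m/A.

On the axis of a loop, B = μ₀IR²/[2(R²+z²)^(3/2)], so I = 2B(R²+z²)^(3/2)/(μ₀R²).
R² + z² = 0.0004285 + 0.001498 = 0.001926 m²; raised to 3/2 gives 8.45×10⁻⁵ m³.
I = 2 × 2.07×10⁻⁵ × 8.45×10⁻⁵ / (1.26×10⁻⁶ × 0.0004285) = 6.50 A.

I ≈ 6.50 A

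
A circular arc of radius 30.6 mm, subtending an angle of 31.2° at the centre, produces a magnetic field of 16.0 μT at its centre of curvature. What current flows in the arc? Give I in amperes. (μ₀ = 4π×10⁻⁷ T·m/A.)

I ≈ 8.99 A

For a circular arc, B = μ₀Iφ/(4πR) with φ in radians; here φ = 0.5445 rad.
So I = 4πRB/(μ₀φ) = 4π × 0.0306 × 1.60×10⁻⁵ / (4π×10⁻⁷ × 0.5445) = 8.99 A.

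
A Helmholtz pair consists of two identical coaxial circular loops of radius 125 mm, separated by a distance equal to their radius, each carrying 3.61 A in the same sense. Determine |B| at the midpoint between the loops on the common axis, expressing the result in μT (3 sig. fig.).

B ≈ 26.0 μT

Each loop contributes B = μ₀IR²/[2(R²+z²)^(3/2)] on the axis, with z measured from that loop.
Loop 1 (z = 0.0625 m): B₁ = 1.30×10⁻⁵ T. Loop 2 (z = 0.0625 m): B₂ = 1.30×10⁻⁵ T.
The fields add: B = B₁ + B₂ = 2.60×10⁻⁵ T.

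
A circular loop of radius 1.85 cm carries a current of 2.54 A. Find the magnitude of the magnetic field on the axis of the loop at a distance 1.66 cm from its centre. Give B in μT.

B ≈ 35.6 μT

On the axis of a circular loop, B = μ₀IR² / [2(R²+z²)^(3/2)].
R² + z² = (0.0185)² + (0.0166)² = 0.0006178 m², and (R²+z²)^(3/2) = 1.54×10⁻⁵ m³.
B = (4π×10⁻⁷ × 2.54 × 0.0003423) / (2 × 1.54×10⁻⁵) = 3.56×10⁻⁵ T.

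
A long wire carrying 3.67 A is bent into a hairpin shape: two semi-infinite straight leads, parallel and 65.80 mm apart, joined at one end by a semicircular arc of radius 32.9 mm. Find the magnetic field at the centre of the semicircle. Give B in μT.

B ≈ 57.4 μT

The semicircular arc contributes B_arc = μ₀I·π/(4πR) = μ₀I/(4R) = 3.50×10⁻⁵ T.
Each semi-infinite lead is at perpendicular distance R = 0.0329 m from the centre, with the perpendicular foot at its near end, so it contributes μ₀I/(4πR); both point the same way, together 2.23×10⁻⁵ T.
Arc and leads all point the same direction: B = 3.50×10⁻⁵ + 2.23×10⁻⁵ = 5.74×10⁻⁵ T.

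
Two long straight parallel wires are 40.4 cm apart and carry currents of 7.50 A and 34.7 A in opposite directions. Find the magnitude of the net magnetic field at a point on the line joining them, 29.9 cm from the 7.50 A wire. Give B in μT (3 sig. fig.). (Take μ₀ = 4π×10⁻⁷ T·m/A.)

B ≈ 71.1 μT

Each long wire gives B = μ₀I/(2πd). Distances are d₁ = 0.299 m and d₂ = 0.105 m.
B₁ = 5.02×10⁻⁶ T, B₂ = 6.61×10⁻⁵ T.
Between antiparallel currents both contributions point the same way, so they add. B = B₁ + B₂ = 5.02×10⁻⁶ + 6.61×10⁻⁵ = 7.11×10⁻⁵ T.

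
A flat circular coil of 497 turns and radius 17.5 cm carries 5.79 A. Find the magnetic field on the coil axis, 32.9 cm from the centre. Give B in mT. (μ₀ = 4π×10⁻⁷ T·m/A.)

For an N-turn flat coil, B = Nμ₀IR²/[2(R²+z²)^(3/2)] with R = 0.175 m, z = 0.329 m.
B = 497 × 2.15×10⁻⁶ T = 1.07×10⁻³ T.

B ≈ 1.07 mT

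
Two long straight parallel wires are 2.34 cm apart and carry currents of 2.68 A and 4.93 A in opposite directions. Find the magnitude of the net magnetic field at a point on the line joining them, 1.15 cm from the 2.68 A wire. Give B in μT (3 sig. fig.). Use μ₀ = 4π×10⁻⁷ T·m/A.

Each long wire gives B = μ₀I/(2πd). Distances are d₁ = 0.0115 m and d₂ = 0.0119 m.
B₁ = 4.66×10⁻⁵ T, B₂ = 8.29×10⁻⁵ T.
Between antiparallel currents both contributions point the same way, so they add. B = B₁ + B₂ = 4.66×10⁻⁵ + 8.29×10⁻⁵ = 1.29×10⁻⁴ T.

B ≈ 129 μT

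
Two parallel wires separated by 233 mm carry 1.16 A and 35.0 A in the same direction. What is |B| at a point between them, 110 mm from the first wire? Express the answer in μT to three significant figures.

Each long wire gives B = μ₀I/(2πd). Distances are d₁ = 0.11 m and d₂ = 0.123 m.
B₁ = 2.11×10⁻⁶ T, B₂ = 5.69×10⁻⁵ T.
Between parallel currents the two contributions point in opposite directions, so they subtract. B = |B₁ − B₂| = |2.11×10⁻⁶ − 5.69×10⁻⁵| = 5.48×10⁻⁵ T.

B ≈ 54.8 μT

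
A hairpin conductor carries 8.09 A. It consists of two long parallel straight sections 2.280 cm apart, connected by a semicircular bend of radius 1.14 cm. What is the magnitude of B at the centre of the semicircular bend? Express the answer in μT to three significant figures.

The semicircular arc contributes B_arc = μ₀I·π/(4πR) = μ₀I/(4R) = 2.23×10⁻⁴ T.
Each semi-infinite lead is at perpendicular distance R = 0.0114 m from the centre, with the perpendicular foot at its near end, so it contributes μ₀I/(4πR); both point the same way, together 1.42×10⁻⁴ T.
Arc and leads all point the same direction: B = 2.23×10⁻⁴ + 1.42×10⁻⁴ = 3.65×10⁻⁴ T.

B ≈ 365 μT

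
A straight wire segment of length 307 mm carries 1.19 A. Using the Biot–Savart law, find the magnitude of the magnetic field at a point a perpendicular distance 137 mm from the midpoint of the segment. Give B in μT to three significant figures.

B ≈ 1.30 μT

For a finite straight segment, B = (μ₀I/4πd)(sinθ₁ + sinθ₂), where θ₁, θ₂ are the angles from the perpendicular to each end.
The perpendicular from the point meets the wire at its midpoint, so each end is L/2 = 0.1535 m away along the wire.
sinθ₁ = 0.1535/√(0.1535²+0.137²) = 0.7461; sinθ₂ = 0.1535/√(0.1535²+0.137²) = 0.7461.
B = (4π×10⁻⁷ × 1.19) / (4π × 0.137) × (0.7461 + 0.7461) = 1.30×10⁻⁶ T.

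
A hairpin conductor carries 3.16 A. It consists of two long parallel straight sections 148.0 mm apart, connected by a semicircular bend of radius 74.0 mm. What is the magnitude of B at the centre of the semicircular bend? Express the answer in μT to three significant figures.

The semicircular arc contributes B_arc = μ₀I·π/(4πR) = μ₀I/(4R) = 1.34×10⁻⁵ T.
Each semi-infinite lead is at perpendicular distance R = 0.074 m from the centre, with the perpendicular foot at its near end, so it contributes μ₀I/(4πR); both point the same way, together 8.54×10⁻⁶ T.
Arc and leads all point the same direction: B = 1.34×10⁻⁵ + 8.54×10⁻⁶ = 2.20×10⁻⁵ T.

B ≈ 22.0 μT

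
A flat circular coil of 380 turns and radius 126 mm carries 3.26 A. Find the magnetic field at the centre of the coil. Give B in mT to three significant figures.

B ≈ 6.18 mT

For an N-turn flat coil, B = Nμ₀I/(2R) with R = 0.126 m.
B = 380 × 1.63×10⁻⁵ T = 6.18×10⁻³ T.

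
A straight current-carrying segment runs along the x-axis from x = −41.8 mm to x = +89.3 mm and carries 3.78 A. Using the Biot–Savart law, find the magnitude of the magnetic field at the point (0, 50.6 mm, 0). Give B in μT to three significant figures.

B ≈ 11.3 μT

For a finite straight segment, B = (μ₀I/4πd)(sinθ₁ + sinθ₂), where θ₁, θ₂ are the angles from the perpendicular to each end.
The perpendicular distance is d = 0.0506 m; the end-offsets along the wire are a = 0.0418 m and b = 0.0893 m.
sinθ₁ = 0.0418/√(0.0418²+0.0506²) = 0.6369; sinθ₂ = 0.0893/√(0.0893²+0.0506²) = 0.8700.
B = (4π×10⁻⁷ × 3.78) / (4π × 0.0506) × (0.6369 + 0.8700) = 1.13×10⁻⁵ T.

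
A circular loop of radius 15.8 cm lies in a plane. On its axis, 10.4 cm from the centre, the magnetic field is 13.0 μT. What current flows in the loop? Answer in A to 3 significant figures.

On the axis of a loop, B = μ₀IR²/[2(R²+z²)^(3/2)], so I = 2B(R²+z²)^(3/2)/(μ₀R²).
R² + z² = 0.02496 + 0.01082 = 0.03578 m²; raised to 3/2 gives 6.77×10⁻³ m³.
I = 2 × 1.30×10⁻⁵ × 6.77×10⁻³ / (1.26×10⁻⁶ × 0.02496) = 5.61 A.

I ≈ 5.61 A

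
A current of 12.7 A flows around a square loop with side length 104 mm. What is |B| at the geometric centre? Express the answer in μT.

Each side is a finite straight segment at perpendicular distance d = a/(2 tan(π/4)) = 0.052 m from the centre, with end-angles ±π/4.
One side contributes B₁ = (μ₀I/4πd)·2 sin(π/4) = 3.45×10⁻⁵ T.
All 4 sides add in the same direction: B = 4 × 3.45×10⁻⁵ = 1.38×10⁻⁴ T.

B ≈ 138 μT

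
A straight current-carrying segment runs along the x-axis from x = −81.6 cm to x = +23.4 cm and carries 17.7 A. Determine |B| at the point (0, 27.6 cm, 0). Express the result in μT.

B ≈ 10.2 μT

For a finite straight segment, B = (μ₀I/4πd)(sinθ₁ + sinθ₂), where θ₁, θ₂ are the angles from the perpendicular to each end.
The perpendicular distance is d = 0.276 m; the end-offsets along the wire are a = 0.816 m and b = 0.234 m.
sinθ₁ = 0.816/√(0.816²+0.276²) = 0.9473; sinθ₂ = 0.234/√(0.234²+0.276²) = 0.6467.
B = (4π×10⁻⁷ × 17.7) / (4π × 0.276) × (0.9473 + 0.6467) = 1.02×10⁻⁵ T.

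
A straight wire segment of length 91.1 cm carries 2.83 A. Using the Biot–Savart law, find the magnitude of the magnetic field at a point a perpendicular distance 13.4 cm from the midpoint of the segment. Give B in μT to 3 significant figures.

For a finite straight segment, B = (μ₀I/4πd)(sinθ₁ + sinθ₂), where θ₁, θ₂ are the angles from the perpendicular to each end.
The perpendicular from the point meets the wire at its midpoint, so each end is L/2 = 0.4555 m away along the wire.
sinθ₁ = 0.4555/√(0.4555²+0.134²) = 0.9593; sinθ₂ = 0.4555/√(0.4555²+0.134²) = 0.9593.
B = (4π×10⁻⁷ × 2.83) / (4π × 0.134) × (0.9593 + 0.9593) = 4.05×10⁻⁶ T.

B ≈ 4.05 μT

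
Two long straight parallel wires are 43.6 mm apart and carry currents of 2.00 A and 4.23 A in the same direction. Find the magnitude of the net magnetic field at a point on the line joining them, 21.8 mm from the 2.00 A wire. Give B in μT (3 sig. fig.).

B ≈ 20.5 μT

Each long wire gives B = μ₀I/(2πd). Distances are d₁ = 0.0218 m and d₂ = 0.0218 m.
B₁ = 1.83×10⁻⁵ T, B₂ = 3.88×10⁻⁵ T.
Between parallel currents the two contributions point in opposite directions, so they subtract. B = |B₁ − B₂| = |1.83×10⁻⁵ − 3.88×10⁻⁵| = 2.05×10⁻⁵ T.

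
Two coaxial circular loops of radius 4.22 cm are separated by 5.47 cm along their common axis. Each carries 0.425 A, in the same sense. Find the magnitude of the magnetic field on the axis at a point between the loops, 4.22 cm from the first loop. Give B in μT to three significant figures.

B ≈ 7.82 μT

Each loop contributes B = μ₀IR²/[2(R²+z²)^(3/2)] on the axis, with z measured from that loop.
Loop 1 (z = 0.0422 m): B₁ = 2.24×10⁻⁶ T. Loop 2 (z = 0.0125 m): B₂ = 5.58×10⁻⁶ T.
The fields add: B = B₁ + B₂ = 7.82×10⁻⁶ T.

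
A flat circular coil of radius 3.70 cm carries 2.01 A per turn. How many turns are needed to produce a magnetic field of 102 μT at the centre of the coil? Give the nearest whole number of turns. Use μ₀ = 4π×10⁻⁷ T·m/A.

For an N-turn coil, B = Nμ₀I/(2R). A single turn gives B₁ = 3.41×10⁻⁵ T with R = 0.037 m.
N = B/B₁ = 1.02×10⁻⁴ / 3.41×10⁻⁵ = 2.99.

N = 3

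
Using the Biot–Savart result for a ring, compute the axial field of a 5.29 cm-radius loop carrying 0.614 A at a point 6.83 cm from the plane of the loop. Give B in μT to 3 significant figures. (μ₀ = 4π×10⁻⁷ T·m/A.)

B ≈ 1.67 μT

On the axis of a circular loop, B = μ₀IR² / [2(R²+z²)^(3/2)].
R² + z² = (0.0529)² + (0.0683)² = 0.007463 m², and (R²+z²)^(3/2) = 6.45×10⁻⁴ m³.
B = (4π×10⁻⁷ × 0.614 × 0.002798) / (2 × 6.45×10⁻⁴) = 1.67×10⁻⁶ T.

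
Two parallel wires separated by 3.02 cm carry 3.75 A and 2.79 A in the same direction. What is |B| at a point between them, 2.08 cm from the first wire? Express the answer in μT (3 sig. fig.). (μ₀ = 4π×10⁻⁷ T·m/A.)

Each long wire gives B = μ₀I/(2πd). Distances are d₁ = 0.0208 m and d₂ = 0.0094 m.
B₁ = 3.61×10⁻⁵ T, B₂ = 5.94×10⁻⁵ T.
Between parallel currents the two contributions point in opposite directions, so they subtract. B = |B₁ − B₂| = |3.61×10⁻⁵ − 5.94×10⁻⁵| = 2.33×10⁻⁵ T.

B ≈ 23.3 μT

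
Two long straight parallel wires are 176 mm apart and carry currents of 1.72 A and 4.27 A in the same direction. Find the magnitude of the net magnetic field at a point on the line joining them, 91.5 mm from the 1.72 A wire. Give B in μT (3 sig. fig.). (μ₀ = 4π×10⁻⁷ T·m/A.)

Each long wire gives B = μ₀I/(2πd). Distances are d₁ = 0.0915 m and d₂ = 0.0845 m.
B₁ = 3.76×10⁻⁶ T, B₂ = 1.01×10⁻⁵ T.
Between parallel currents the two contributions point in opposite directions, so they subtract. B = |B₁ − B₂| = |3.76×10⁻⁶ − 1.01×10⁻⁵| = 6.35×10⁻⁶ T.

B ≈ 6.35 μT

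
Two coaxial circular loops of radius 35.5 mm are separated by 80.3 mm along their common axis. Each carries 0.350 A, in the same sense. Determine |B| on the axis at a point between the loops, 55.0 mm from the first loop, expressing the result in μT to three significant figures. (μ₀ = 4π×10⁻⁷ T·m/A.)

Each loop contributes B = μ₀IR²/[2(R²+z²)^(3/2)] on the axis, with z measured from that loop.
Loop 1 (z = 0.055 m): B₁ = 9.88×10⁻⁷ T. Loop 2 (z = 0.0253 m): B₂ = 3.35×10⁻⁶ T.
The fields add: B = B₁ + B₂ = 4.33×10⁻⁶ T.

B ≈ 4.33 μT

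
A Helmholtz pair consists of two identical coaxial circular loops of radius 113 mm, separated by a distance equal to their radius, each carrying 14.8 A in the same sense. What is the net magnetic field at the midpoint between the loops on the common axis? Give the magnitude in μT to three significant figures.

B ≈ 118 μT

Each loop contributes B = μ₀IR²/[2(R²+z²)^(3/2)] on the axis, with z measured from that loop.
Loop 1 (z = 0.0565 m): B₁ = 5.89×10⁻⁵ T. Loop 2 (z = 0.0565 m): B₂ = 5.89×10⁻⁵ T.
The fields add: B = B₁ + B₂ = 1.18×10⁻⁴ T.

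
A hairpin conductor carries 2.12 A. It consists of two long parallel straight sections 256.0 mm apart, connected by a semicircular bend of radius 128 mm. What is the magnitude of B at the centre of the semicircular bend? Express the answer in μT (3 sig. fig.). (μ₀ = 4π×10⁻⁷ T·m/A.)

The semicircular arc contributes B_arc = μ₀I·π/(4πR) = μ₀I/(4R) = 5.20×10⁻⁶ T.
Each semi-infinite lead is at perpendicular distance R = 0.128 m from the centre, with the perpendicular foot at its near end, so it contributes μ₀I/(4πR); both point the same way, together 3.31×10⁻⁶ T.
Arc and leads all point the same direction: B = 5.20×10⁻⁶ + 3.31×10⁻⁶ = 8.52×10⁻⁶ T.

B ≈ 8.52 μT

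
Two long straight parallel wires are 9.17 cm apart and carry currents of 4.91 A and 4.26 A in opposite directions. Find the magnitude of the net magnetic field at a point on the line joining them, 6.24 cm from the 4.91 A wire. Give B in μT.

B ≈ 44.8 μT

Each long wire gives B = μ₀I/(2πd). Distances are d₁ = 0.0624 m and d₂ = 0.0293 m.
B₁ = 1.57×10⁻⁵ T, B₂ = 2.91×10⁻⁵ T.
Between antiparallel currents both contributions point the same way, so they add. B = B₁ + B₂ = 1.57×10⁻⁵ + 2.91×10⁻⁵ = 4.48×10⁻⁵ T.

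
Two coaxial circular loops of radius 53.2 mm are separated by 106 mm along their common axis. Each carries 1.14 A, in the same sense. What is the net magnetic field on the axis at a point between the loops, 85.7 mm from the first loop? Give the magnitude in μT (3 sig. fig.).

B ≈ 13.0 μT

Each loop contributes B = μ₀IR²/[2(R²+z²)^(3/2)] on the axis, with z measured from that loop.
Loop 1 (z = 0.0857 m): B₁ = 1.98×10⁻⁶ T. Loop 2 (z = 0.0203 m): B₂ = 1.10×10⁻⁵ T.
The fields add: B = B₁ + B₂ = 1.30×10⁻⁵ T.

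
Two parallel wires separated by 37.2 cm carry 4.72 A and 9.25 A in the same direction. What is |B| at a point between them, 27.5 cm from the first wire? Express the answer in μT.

Each long wire gives B = μ₀I/(2πd). Distances are d₁ = 0.275 m and d₂ = 0.097 m.
B₁ = 3.43×10⁻⁶ T, B₂ = 1.91×10⁻⁵ T.
Between parallel currents the two contributions point in opposite directions, so they subtract. B = |B₁ − B₂| = |3.43×10⁻⁶ − 1.91×10⁻⁵| = 1.56×10⁻⁵ T.

B ≈ 15.6 μT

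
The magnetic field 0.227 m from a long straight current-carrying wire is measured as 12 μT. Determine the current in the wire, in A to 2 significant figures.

For a long straight wire B = μ₀I/(2πd), so I = 2πdB/μ₀.
I = 2π × 0.227 × 1.20×10⁻⁵ / (4π×10⁻⁷) = 13.6 A.

I ≈ 14 A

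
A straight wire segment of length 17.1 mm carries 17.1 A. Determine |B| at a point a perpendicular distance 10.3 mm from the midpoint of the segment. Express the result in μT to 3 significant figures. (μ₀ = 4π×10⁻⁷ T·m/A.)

B ≈ 212 μT

For a finite straight segment, B = (μ₀I/4πd)(sinθ₁ + sinθ₂), where θ₁, θ₂ are the angles from the perpendicular to each end.
The perpendicular from the point meets the wire at its midpoint, so each end is L/2 = 0.00855 m away along the wire.
sinθ₁ = 0.00855/√(0.00855²+0.0103²) = 0.6387; sinθ₂ = 0.00855/√(0.00855²+0.0103²) = 0.6387.
B = (4π×10⁻⁷ × 17.1) / (4π × 0.0103) × (0.6387 + 0.6387) = 2.12×10⁻⁴ T.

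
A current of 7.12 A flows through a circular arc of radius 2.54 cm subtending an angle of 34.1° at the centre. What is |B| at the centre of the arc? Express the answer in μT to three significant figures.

The Biot–Savart field of a circular arc at its centre is B = μ₀Iφ/(4πR), with φ = 0.5952 rad.
B = (4π×10⁻⁷ × 7.12 × 0.5952) / (4π × 0.0254) = 1.67×10⁻⁵ T.

B ≈ 16.7 μT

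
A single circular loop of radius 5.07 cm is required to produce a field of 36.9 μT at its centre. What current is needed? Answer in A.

I ≈ 2.98 A

At the centre of a circular loop B = μ₀I/(2R), so I = 2RB/μ₀.
With R = 0.0507 m, I = 2 × 0.0507 × 3.69×10⁻⁵ / (4π×10⁻⁷) = 2.98 A.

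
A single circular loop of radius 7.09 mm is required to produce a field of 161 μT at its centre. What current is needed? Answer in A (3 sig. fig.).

I ≈ 1.82 A

At the centre of a circular loop B = μ₀I/(2R), so I = 2RB/μ₀.
With R = 0.00709 m, I = 2 × 0.00709 × 1.61×10⁻⁴ / (4π×10⁻⁷) = 1.82 A.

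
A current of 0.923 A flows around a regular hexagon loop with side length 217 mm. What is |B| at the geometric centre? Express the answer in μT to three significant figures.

Each side is a finite straight segment at perpendicular distance d = a/(2 tan(π/6)) = 0.1879 m from the centre, with end-angles ±π/6.
One side contributes B₁ = (μ₀I/4πd)·2 sin(π/6) = 4.91×10⁻⁷ T.
All 6 sides add in the same direction: B = 6 × 4.91×10⁻⁷ = 2.95×10⁻⁶ T.

B ≈ 2.95 μT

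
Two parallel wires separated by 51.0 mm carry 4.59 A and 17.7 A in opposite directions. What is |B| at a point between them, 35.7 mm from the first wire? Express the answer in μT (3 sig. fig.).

B ≈ 257 μT

Each long wire gives B = μ₀I/(2πd). Distances are d₁ = 0.0357 m and d₂ = 0.0153 m.
B₁ = 2.57×10⁻⁵ T, B₂ = 2.31×10⁻⁴ T.
Between antiparallel currents both contributions point the same way, so they add. B = B₁ + B₂ = 2.57×10⁻⁵ + 2.31×10⁻⁴ = 2.57×10⁻⁴ T.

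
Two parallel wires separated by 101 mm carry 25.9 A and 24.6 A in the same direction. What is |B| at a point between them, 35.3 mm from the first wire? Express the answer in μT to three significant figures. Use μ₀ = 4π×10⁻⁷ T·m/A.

Each long wire gives B = μ₀I/(2πd). Distances are d₁ = 0.0353 m and d₂ = 0.0657 m.
B₁ = 1.47×10⁻⁴ T, B₂ = 7.49×10⁻⁵ T.
Between parallel currents the two contributions point in opposite directions, so they subtract. B = |B₁ − B₂| = |1.47×10⁻⁴ − 7.49×10⁻⁵| = 7.19×10⁻⁵ T.

B ≈ 71.9 μT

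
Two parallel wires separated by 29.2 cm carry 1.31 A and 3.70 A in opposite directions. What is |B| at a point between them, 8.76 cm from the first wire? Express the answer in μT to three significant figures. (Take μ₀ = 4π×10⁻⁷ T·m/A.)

B ≈ 6.61 μT

Each long wire gives B = μ₀I/(2πd). Distances are d₁ = 0.0876 m and d₂ = 0.2044 m.
B₁ = 2.99×10⁻⁶ T, B₂ = 3.62×10⁻⁶ T.
Between antiparallel currents both contributions point the same way, so they add. B = B₁ + B₂ = 2.99×10⁻⁶ + 3.62×10⁻⁶ = 6.61×10⁻⁶ T.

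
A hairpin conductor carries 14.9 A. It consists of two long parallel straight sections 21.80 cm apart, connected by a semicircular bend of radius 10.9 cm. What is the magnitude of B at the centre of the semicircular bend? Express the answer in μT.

The semicircular arc contributes B_arc = μ₀I·π/(4πR) = μ₀I/(4R) = 4.29×10⁻⁵ T.
Each semi-infinite lead is at perpendicular distance R = 0.109 m from the centre, with the perpendicular foot at its near end, so it contributes μ₀I/(4πR); both point the same way, together 2.73×10⁻⁵ T.
Arc and leads all point the same direction: B = 4.29×10⁻⁵ + 2.73×10⁻⁵ = 7.03×10⁻⁵ T.

B ≈ 70.3 μT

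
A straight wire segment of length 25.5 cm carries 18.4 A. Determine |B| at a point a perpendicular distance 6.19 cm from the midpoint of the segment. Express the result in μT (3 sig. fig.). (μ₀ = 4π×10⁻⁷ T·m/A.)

B ≈ 53.5 μT

For a finite straight segment, B = (μ₀I/4πd)(sinθ₁ + sinθ₂), where θ₁, θ₂ are the angles from the perpendicular to each end.
The perpendicular from the point meets the wire at its midpoint, so each end is L/2 = 0.1275 m away along the wire.
sinθ₁ = 0.1275/√(0.1275²+0.0619²) = 0.8996; sinθ₂ = 0.1275/√(0.1275²+0.0619²) = 0.8996.
B = (4π×10⁻⁷ × 18.4) / (4π × 0.0619) × (0.8996 + 0.8996) = 5.35×10⁻⁵ T.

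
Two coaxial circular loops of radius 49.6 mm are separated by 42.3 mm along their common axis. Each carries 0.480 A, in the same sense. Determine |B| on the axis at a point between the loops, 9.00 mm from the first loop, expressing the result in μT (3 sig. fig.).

Each loop contributes B = μ₀IR²/[2(R²+z²)^(3/2)] on the axis, with z measured from that loop.
Loop 1 (z = 0.009 m): B₁ = 5.79×10⁻⁶ T. Loop 2 (z = 0.0333 m): B₂ = 3.48×10⁻⁶ T.
The fields add: B = B₁ + B₂ = 9.27×10⁻⁶ T.

B ≈ 9.27 μT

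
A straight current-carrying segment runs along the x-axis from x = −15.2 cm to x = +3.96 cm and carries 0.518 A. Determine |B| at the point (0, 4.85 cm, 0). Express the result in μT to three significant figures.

For a finite straight segment, B = (μ₀I/4πd)(sinθ₁ + sinθ₂), where θ₁, θ₂ are the angles from the perpendicular to each end.
The perpendicular distance is d = 0.0485 m; the end-offsets along the wire are a = 0.152 m and b = 0.0396 m.
sinθ₁ = 0.152/√(0.152²+0.0485²) = 0.9527; sinθ₂ = 0.0396/√(0.0396²+0.0485²) = 0.6325.
B = (4π×10⁻⁷ × 0.518) / (4π × 0.0485) × (0.9527 + 0.6325) = 1.69×10⁻⁶ T.

B ≈ 1.69 μT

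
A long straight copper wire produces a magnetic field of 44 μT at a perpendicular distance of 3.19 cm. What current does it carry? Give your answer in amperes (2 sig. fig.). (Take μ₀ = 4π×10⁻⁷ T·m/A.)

I ≈ 7.0 A

For a long straight wire B = μ₀I/(2πd), so I = 2πdB/μ₀.
I = 2π × 0.0319 × 4.40×10⁻⁵ / (4π×10⁻⁷) = 7.02 A.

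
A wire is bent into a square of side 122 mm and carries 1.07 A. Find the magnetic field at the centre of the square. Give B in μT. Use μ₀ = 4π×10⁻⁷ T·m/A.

Each side is a finite straight segment at perpendicular distance d = a/(2 tan(π/4)) = 0.061 m from the centre, with end-angles ±π/4.
One side contributes B₁ = (μ₀I/4πd)·2 sin(π/4) = 2.48×10⁻⁶ T.
All 4 sides add in the same direction: B = 4 × 2.48×10⁻⁶ = 9.92×10⁻⁶ T.

B ≈ 9.92 μT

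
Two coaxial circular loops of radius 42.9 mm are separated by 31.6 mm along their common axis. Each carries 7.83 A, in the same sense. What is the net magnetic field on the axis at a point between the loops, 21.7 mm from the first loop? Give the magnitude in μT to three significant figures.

Each loop contributes B = μ₀IR²/[2(R²+z²)^(3/2)] on the axis, with z measured from that loop.
Loop 1 (z = 0.0217 m): B₁ = 8.15×10⁻⁵ T. Loop 2 (z = 0.0099 m): B₂ = 1.06×10⁻⁴ T.
The fields add: B = B₁ + B₂ = 1.88×10⁻⁴ T.

B ≈ 188 μT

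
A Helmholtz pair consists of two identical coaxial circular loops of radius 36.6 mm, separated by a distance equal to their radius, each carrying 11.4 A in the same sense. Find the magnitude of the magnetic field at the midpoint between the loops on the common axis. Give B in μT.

Each loop contributes B = μ₀IR²/[2(R²+z²)^(3/2)] on the axis, with z measured from that loop.
Loop 1 (z = 0.0183 m): B₁ = 1.40×10⁻⁴ T. Loop 2 (z = 0.0183 m): B₂ = 1.40×10⁻⁴ T.
The fields add: B = B₁ + B₂ = 2.80×10⁻⁴ T.

B ≈ 280 μT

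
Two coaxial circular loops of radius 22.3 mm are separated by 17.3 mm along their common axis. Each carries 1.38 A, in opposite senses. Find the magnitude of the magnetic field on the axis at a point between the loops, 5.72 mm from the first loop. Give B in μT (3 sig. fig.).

Each loop contributes B = μ₀IR²/[2(R²+z²)^(3/2)] on the axis, with z measured from that loop.
Loop 1 (z = 0.00572 m): B₁ = 3.53×10⁻⁵ T. Loop 2 (z = 0.01158 m): B₂ = 2.72×10⁻⁵ T.
The fields oppose: B = |B₁ − B₂| = 8.16×10⁻⁶ T.

B ≈ 8.16 μT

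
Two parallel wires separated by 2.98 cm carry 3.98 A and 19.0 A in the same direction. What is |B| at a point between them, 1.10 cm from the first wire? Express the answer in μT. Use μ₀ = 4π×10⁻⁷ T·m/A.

Each long wire gives B = μ₀I/(2πd). Distances are d₁ = 0.011 m and d₂ = 0.0188 m.
B₁ = 7.24×10⁻⁵ T, B₂ = 2.02×10⁻⁴ T.
Between parallel currents the two contributions point in opposite directions, so they subtract. B = |B₁ − B₂| = |7.24×10⁻⁵ − 2.02×10⁻⁴| = 1.30×10⁻⁴ T.

B ≈ 130 μT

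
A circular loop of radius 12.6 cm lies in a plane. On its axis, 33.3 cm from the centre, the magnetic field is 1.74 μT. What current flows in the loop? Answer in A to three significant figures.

I ≈ 7.87 A

On the axis of a loop, B = μ₀IR²/[2(R²+z²)^(3/2)], so I = 2B(R²+z²)^(3/2)/(μ₀R²).
R² + z² = 0.01588 + 0.1109 = 0.1268 m²; raised to 3/2 gives 4.51×10⁻² m³.
I = 2 × 1.74×10⁻⁶ × 4.51×10⁻² / (1.26×10⁻⁶ × 0.01588) = 7.87 A.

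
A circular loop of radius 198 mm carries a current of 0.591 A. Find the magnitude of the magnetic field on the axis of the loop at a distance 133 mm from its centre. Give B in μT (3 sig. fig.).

On the axis of a circular loop, B = μ₀IR² / [2(R²+z²)^(3/2)].
R² + z² = (0.198)² + (0.133)² = 0.05689 m², and (R²+z²)^(3/2) = 1.36×10⁻² m³.
B = (4π×10⁻⁷ × 0.591 × 0.0392) / (2 × 1.36×10⁻²) = 1.07×10⁻⁶ T.

B ≈ 1.07 μT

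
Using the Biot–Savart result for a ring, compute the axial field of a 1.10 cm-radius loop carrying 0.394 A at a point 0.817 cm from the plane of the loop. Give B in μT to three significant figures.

On the axis of a circular loop, B = μ₀IR² / [2(R²+z²)^(3/2)].
R² + z² = (0.011)² + (0.00817)² = 0.0001877 m², and (R²+z²)^(3/2) = 2.57×10⁻⁶ m³.
B = (4π×10⁻⁷ × 0.394 × 0.000121) / (2 × 2.57×10⁻⁶) = 1.16×10⁻⁵ T.

B ≈ 11.6 μT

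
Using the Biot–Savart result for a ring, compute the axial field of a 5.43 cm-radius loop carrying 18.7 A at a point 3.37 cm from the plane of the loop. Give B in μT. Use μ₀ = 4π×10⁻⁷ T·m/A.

B ≈ 133 μT

On the axis of a circular loop, B = μ₀IR² / [2(R²+z²)^(3/2)].
R² + z² = (0.0543)² + (0.0337)² = 0.004084 m², and (R²+z²)^(3/2) = 2.61×10⁻⁴ m³.
B = (4π×10⁻⁷ × 18.7 × 0.002948) / (2 × 2.61×10⁻⁴) = 1.33×10⁻⁴ T.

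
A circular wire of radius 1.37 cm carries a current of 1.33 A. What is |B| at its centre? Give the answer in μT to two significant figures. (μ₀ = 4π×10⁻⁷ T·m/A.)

B ≈ 61 μT

At the centre of a circular loop the Biot–Savart law gives B = μ₀I/(2R).
B = (4π×10⁻⁷ × 1.33) / (2 × 0.0137) = 6.10×10⁻⁵ T.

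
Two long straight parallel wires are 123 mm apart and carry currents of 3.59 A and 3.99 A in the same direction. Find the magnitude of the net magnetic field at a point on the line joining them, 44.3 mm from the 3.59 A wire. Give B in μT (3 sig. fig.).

B ≈ 6.07 μT

Each long wire gives B = μ₀I/(2πd). Distances are d₁ = 0.0443 m and d₂ = 0.0787 m.
B₁ = 1.62×10⁻⁵ T, B₂ = 1.01×10⁻⁵ T.
Between parallel currents the two contributions point in opposite directions, so they subtract. B = |B₁ − B₂| = |1.62×10⁻⁵ − 1.01×10⁻⁵| = 6.07×10⁻⁶ T.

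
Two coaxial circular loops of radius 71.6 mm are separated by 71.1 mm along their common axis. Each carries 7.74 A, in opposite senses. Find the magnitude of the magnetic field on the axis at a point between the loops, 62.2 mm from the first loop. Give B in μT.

Each loop contributes B = μ₀IR²/[2(R²+z²)^(3/2)] on the axis, with z measured from that loop.
Loop 1 (z = 0.0622 m): B₁ = 2.92×10⁻⁵ T. Loop 2 (z = 0.0089 m): B₂ = 6.64×10⁻⁵ T.
The fields oppose: B = |B₁ − B₂| = 3.72×10⁻⁵ T.

B ≈ 37.2 μT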